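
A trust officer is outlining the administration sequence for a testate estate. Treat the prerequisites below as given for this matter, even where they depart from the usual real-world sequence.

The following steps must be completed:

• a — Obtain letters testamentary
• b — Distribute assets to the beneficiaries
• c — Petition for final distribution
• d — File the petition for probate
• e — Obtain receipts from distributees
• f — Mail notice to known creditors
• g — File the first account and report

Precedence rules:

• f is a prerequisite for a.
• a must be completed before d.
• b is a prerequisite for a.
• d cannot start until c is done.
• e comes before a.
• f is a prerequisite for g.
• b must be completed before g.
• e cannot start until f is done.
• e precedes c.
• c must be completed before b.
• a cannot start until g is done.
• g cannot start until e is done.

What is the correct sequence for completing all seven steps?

f → e → c → b → g → a → d

f is the only step with nothing outstanding, so it goes first.
e needed f, now all done → e.
c is the only step now ready → c.
b needed c, now all done → b.
g needed b, e and f, now all done → g.
a needed b, e, f and g, now all done → a.
d needed a and c, now all done → d.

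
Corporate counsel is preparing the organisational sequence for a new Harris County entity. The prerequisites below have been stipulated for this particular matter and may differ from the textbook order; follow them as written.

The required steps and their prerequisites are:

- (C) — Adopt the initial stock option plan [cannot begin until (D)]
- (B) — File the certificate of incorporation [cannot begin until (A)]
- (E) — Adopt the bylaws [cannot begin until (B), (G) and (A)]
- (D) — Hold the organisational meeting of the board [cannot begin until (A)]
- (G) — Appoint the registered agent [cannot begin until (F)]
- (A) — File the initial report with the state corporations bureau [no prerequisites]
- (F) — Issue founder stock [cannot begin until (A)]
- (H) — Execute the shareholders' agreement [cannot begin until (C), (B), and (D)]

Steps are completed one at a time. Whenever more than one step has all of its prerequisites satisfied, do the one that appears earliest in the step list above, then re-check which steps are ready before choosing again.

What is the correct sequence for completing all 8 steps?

Only (A) has no prerequisites, so it is first.
Ready: (B), (D) and (F). (B) is listed earlier → (B).
(D) and (F) are both available; (D) is listed earlier → (D).
(C) now also ready, so the ready set is {(C), (F)}; (C) is listed earlier → (C).
(H) now also ready, so the ready set is {(F), (H)}; (F) is listed earlier → (F).
(G) now also ready, so the ready set is {(G), (H)}; (G) is listed earlier → (G).
(E) now also ready, so the ready set is {(E), (H)}; (E) is listed earlier → (E).
(H) is the only step now ready → (H).

(A) (B) (D) (C) (F) (G) (E) (H)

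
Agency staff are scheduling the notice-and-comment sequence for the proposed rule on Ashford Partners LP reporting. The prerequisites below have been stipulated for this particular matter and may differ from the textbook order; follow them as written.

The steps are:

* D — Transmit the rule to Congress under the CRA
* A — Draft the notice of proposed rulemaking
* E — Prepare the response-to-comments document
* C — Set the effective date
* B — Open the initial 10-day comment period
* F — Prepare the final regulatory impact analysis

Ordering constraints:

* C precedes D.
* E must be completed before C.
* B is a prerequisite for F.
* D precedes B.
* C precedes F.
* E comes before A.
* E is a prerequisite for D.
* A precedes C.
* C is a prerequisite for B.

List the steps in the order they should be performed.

E, A, C, D, B, F

Only E has no prerequisites, so it is first.
Next only A has its prerequisites met → A.
Next only C has its prerequisites met → C.
D needed E and C, now all done → D.
B needed D and C, now all done → B.
Next only F has its prerequisites met → F.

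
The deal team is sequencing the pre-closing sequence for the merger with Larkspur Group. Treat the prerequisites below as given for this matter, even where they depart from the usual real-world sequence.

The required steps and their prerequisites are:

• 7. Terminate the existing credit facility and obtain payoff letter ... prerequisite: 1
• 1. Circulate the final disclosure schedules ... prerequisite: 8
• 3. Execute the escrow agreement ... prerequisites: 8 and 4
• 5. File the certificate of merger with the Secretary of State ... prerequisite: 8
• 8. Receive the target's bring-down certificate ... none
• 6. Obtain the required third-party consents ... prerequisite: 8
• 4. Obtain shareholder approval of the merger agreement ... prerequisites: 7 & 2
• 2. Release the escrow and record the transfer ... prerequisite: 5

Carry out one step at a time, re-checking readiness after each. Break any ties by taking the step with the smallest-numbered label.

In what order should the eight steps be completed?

8 is the only step with nothing outstanding, so it goes first.
Now 1, 5 and 6 have their prerequisites met. 1 has the earlier label, so 1 next.
5, 6 and 7 are all available; 5 has the earlier label → 5.
2 now also ready, so the ready set is {2, 6, 7}; 2 has the earlier label → 2.
Now 6 and 7 have their prerequisites met. 6 has the earlier label, so 6 next.
7 needed 1, now all done → 7.
That leaves 4 as the only ready step → 4.
That leaves 3 as the only ready step → 3.

8 → 1 → 5 → 2 → 6 → 7 → 4 → 3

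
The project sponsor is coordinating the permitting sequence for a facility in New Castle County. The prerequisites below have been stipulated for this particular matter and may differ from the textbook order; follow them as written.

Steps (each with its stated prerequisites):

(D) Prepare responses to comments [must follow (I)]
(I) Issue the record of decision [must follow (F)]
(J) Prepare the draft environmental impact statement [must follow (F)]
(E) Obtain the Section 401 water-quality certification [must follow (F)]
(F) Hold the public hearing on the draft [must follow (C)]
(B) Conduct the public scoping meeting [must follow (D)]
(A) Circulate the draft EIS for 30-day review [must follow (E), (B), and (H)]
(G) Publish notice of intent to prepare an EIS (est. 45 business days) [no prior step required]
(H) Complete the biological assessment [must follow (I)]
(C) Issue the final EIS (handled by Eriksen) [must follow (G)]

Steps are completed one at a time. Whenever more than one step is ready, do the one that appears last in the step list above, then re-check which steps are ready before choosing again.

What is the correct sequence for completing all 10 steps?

(G), (C), (F), (E), (J), (I), (H), (D), (B), (A)

(G) has no prerequisites → (G) first.
(C) needed (G), now all done → (C).
That leaves (F) as the only ready step → (F).
Ready: (E), (J) and (I). (E) is listed later → (E).
Now (J) and (I) have their prerequisites met. (J) is listed later, so (J) next.
Next only (I) has its prerequisites met → (I).
Now (H) and (D) have their prerequisites met. (H) is listed later, so (H) next.
(D) needed (I), now all done → (D).
(B) needed (D), now all done → (B).
Next only (A) has its prerequisites met → (A).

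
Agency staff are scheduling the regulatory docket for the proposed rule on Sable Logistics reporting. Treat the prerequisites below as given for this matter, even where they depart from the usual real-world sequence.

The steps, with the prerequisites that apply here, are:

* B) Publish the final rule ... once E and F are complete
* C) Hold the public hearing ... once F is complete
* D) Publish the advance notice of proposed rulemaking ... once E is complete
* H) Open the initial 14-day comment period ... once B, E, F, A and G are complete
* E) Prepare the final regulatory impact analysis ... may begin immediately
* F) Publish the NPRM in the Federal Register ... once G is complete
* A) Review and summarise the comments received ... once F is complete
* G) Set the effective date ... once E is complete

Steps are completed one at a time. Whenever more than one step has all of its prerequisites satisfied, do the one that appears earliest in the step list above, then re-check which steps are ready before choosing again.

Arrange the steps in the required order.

E, D, G, F, B, C, A, H

E has no prerequisites → E first.
Ready: D and G. D is listed earlier → D.
G needed E, now all done → G.
Next only F has its prerequisites met → F.
Ready: B, C and A. B is listed earlier → B.
Now C and A have their prerequisites met. C is listed earlier, so C next.
A needed F, now all done → A.
H needed B, E, F, A and G, now all done → H.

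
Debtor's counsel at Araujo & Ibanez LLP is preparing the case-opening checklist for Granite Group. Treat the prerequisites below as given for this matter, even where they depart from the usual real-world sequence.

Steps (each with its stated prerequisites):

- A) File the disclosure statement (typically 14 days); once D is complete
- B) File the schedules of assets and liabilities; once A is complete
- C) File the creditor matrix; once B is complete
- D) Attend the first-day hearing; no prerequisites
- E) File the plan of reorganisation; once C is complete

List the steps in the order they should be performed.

D has no prerequisites → D first.
A is the only step now ready → A.
B needed A, now all done → B.
C needed B, now all done → C.
That leaves E as the only ready step → E.

D → A → B → C → E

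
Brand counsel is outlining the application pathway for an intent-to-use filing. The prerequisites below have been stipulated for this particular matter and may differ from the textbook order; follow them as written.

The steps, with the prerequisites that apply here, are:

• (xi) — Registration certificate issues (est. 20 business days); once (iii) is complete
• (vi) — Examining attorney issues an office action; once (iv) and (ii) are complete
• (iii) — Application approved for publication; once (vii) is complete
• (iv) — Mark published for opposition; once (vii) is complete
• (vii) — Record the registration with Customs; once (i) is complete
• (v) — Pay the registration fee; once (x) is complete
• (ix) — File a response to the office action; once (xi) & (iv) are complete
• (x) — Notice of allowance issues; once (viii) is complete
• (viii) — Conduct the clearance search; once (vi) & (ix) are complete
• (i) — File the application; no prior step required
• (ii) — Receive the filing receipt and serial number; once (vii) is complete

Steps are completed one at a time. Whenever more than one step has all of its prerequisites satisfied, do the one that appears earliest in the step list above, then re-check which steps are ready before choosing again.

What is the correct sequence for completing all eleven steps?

(i) → (vii) → (iii) → (xi) → (iv) → (ix) → (ii) → (vi) → (viii) → (x) → (v)

(i) is the only step with nothing outstanding, so it goes first.
Next only (vii) has its prerequisites met → (vii).
Now (iii), (iv) and (ii) have their prerequisites met. (iii) is listed earlier, so (iii) next.
(xi) now also ready, so the ready set is {(xi), (iv), (ii)}; (xi) is listed earlier → (xi).
Now (iv) and (ii) have their prerequisites met. (iv) is listed earlier, so (iv) next.
(ix) and (ii) are both available; (ix) is listed earlier → (ix).
Next only (ii) has its prerequisites met → (ii).
That leaves (vi) as the only ready step → (vi).
That leaves (viii) as the only ready step → (viii).
(x) needed (viii), now all done → (x).
That leaves (v) as the only ready step → (v).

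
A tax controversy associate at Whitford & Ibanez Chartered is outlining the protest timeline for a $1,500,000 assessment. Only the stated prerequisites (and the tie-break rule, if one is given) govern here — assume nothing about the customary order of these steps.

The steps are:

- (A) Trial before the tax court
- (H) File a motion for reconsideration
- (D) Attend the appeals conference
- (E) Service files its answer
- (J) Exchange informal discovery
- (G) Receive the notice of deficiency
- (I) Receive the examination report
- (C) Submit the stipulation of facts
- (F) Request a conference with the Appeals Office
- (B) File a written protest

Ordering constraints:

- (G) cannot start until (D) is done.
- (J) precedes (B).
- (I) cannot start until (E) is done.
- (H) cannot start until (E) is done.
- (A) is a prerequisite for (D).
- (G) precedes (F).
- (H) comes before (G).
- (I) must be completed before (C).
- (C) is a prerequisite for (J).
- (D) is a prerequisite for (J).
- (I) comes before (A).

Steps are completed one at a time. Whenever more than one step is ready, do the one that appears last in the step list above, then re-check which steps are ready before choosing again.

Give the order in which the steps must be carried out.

(E) (I) (C) (H) (A) (D) (G) (F) (J) (B)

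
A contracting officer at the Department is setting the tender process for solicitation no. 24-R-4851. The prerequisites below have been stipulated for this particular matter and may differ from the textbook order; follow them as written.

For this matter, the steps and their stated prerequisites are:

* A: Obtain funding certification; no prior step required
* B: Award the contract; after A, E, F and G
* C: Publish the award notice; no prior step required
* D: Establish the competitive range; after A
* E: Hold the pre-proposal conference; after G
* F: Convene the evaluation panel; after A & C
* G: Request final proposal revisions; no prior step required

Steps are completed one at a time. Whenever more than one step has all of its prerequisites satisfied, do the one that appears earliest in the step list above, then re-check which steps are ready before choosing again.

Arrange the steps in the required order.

A, C, D, F, G, E, B

Nothing is required for A, C and G. A is listed earlier → A first.
Now C, D and G have their prerequisites met. C is listed earlier, so C next.
Now D, F and G have their prerequisites met. D is listed earlier, so D next.
F and G are both available; F is listed earlier → F.
G is the only step now ready → G.
E is the only step now ready → E.
Next only B has its prerequisites met → B.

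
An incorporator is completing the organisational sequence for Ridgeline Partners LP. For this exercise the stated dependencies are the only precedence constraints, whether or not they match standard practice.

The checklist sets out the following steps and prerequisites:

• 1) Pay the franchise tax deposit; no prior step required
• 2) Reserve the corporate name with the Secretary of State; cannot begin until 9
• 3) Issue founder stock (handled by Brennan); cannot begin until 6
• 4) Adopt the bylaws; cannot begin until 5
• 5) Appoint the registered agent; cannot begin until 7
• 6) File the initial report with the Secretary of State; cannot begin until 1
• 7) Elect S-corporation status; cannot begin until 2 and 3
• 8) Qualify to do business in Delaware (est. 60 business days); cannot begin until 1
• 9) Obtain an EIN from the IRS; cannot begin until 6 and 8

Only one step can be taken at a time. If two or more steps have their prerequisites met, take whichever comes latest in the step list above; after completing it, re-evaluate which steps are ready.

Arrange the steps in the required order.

1, 8, 6, 9, 3, 2, 7, 5, 4

1 has no prerequisites → 1 first.
Ready: 8 and 6. 8 is listed later → 8.
6 is the only step now ready → 6.
9 and 3 are both available; 9 is listed later → 9.
2 now also ready, so the ready set is {3, 2}; 3 is listed later → 3.
Next only 2 has its prerequisites met → 2.
Next only 7 has its prerequisites met → 7.
Next only 5 has its prerequisites met → 5.
4 needed 5, now all done → 4.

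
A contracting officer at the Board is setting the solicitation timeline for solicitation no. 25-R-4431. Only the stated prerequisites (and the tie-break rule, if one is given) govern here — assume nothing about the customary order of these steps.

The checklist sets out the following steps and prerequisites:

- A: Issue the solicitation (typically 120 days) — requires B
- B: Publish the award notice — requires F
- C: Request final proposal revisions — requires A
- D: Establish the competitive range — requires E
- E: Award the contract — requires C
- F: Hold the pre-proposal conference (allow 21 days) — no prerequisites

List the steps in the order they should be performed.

F → B → A → C → E → D

Only F has no prerequisites, so it is first.
B needed F, now all done → B.
A needed B, now all done → A.
Next only C has its prerequisites met → C.
E is the only step now ready → E.
That leaves D as the only ready step → D.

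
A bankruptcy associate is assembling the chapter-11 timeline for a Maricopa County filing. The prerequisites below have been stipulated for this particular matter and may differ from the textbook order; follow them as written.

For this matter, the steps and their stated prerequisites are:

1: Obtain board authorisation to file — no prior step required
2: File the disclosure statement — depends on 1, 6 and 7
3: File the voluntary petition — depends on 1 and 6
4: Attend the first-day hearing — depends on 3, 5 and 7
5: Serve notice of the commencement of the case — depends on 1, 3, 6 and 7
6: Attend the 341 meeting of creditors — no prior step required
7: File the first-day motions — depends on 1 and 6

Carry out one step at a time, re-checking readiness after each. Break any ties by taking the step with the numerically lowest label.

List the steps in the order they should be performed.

1 → 6 → 3 → 7 → 2 → 5 → 4

1 and 6 have no prerequisites; 1 has the earlier label, so 1 is first.
Next only 6 has its prerequisites met → 6.
3 and 7 are both available; 3 has the earlier label → 3.
7 is the only step now ready → 7.
Ready: 2 and 5. 2 has the earlier label → 2.
5 needed 1, 3, 6 and 7, now all done → 5.
4 needed 3, 5 and 7, now all done → 4.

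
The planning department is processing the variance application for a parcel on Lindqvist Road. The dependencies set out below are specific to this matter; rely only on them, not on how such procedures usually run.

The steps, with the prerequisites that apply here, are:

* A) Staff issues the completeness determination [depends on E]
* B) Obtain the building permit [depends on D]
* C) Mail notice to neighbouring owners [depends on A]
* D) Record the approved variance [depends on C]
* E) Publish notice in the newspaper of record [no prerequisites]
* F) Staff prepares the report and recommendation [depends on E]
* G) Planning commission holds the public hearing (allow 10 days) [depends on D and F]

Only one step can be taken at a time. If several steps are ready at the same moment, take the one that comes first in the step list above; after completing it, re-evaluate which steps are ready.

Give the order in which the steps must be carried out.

E → A → C → D → B → F → G

Only E has no prerequisites, so it is first.
Ready: A and F. A is listed earlier → A.
Ready: C and F. C is listed earlier → C.
Ready: D and F. D is listed earlier → D.
B and F are both available; B is listed earlier → B.
F needed E, now all done → F.
G needed D and F, now all done → G.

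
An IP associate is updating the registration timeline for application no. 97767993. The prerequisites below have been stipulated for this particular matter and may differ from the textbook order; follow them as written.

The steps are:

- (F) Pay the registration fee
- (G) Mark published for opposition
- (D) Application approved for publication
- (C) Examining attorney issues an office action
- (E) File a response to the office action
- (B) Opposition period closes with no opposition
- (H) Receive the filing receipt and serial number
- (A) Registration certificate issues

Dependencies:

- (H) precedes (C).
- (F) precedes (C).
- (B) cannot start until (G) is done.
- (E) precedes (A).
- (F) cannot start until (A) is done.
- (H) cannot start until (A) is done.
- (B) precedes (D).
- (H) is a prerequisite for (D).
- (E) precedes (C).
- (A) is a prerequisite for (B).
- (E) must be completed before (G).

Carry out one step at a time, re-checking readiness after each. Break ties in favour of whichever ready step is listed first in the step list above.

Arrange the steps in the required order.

(E) has no prerequisites → (E) first.
Ready: (G) and (A). (G) is listed earlier → (G).
That leaves (A) as the only ready step → (A).
Ready: (F), (B) and (H). (F) is listed earlier → (F).
Ready: (B) and (H). (B) is listed earlier → (B).
(H) needed (A), now all done → (H).
Now (D) and (C) have their prerequisites met. (D) is listed earlier, so (D) next.
(C) needed (F), (E) and (H), now all done → (C).

(E), (G), (A), (F), (B), (H), (D), (C)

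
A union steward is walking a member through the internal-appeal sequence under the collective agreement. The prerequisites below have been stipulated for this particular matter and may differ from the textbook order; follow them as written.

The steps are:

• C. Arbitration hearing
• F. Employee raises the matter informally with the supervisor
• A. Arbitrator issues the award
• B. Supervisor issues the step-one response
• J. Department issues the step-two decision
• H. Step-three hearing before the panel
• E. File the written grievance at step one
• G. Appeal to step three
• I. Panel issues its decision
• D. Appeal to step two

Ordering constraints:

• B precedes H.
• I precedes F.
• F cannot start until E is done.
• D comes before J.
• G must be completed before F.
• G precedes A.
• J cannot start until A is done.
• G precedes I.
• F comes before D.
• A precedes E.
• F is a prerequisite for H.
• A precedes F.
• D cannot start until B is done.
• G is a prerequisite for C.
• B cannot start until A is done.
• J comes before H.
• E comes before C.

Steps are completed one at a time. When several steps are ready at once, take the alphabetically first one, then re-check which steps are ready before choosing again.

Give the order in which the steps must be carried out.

G, A, B, E, C, I, F, D, J, H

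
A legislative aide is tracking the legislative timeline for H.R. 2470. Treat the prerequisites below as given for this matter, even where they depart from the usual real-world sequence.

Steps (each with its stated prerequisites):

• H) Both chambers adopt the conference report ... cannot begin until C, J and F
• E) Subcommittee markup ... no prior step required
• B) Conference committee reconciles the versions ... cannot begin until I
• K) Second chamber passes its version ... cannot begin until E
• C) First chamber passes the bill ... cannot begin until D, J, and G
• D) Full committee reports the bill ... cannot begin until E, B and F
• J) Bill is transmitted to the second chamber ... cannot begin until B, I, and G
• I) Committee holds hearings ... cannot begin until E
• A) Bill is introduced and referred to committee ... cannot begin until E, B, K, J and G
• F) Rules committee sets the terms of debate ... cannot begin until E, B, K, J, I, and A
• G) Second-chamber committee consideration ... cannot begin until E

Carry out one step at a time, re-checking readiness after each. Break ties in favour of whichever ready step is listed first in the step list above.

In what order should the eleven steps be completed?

E K I B G J A F D C H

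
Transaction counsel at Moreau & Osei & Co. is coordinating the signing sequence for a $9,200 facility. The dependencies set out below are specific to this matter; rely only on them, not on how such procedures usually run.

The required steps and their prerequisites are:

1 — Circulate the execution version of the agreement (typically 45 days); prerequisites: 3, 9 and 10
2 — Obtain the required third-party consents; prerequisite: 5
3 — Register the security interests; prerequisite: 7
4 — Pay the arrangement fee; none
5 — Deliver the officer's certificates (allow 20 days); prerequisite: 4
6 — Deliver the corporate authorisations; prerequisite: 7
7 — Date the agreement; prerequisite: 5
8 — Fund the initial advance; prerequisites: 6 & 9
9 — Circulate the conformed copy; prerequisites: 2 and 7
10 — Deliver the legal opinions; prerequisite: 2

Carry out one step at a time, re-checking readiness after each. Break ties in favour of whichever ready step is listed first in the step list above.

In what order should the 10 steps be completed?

4 5 2 7 3 6 9 8 10 1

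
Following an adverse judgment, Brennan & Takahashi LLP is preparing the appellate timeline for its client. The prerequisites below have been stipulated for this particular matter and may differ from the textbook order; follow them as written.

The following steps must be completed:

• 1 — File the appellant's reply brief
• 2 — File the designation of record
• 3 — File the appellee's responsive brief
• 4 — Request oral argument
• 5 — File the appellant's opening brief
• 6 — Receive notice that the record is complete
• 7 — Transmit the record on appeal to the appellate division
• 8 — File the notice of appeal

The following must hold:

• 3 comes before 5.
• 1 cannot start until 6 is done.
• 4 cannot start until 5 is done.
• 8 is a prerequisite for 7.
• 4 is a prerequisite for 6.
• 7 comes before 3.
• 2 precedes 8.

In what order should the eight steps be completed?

2 is the only step with nothing outstanding, so it goes first.
8 is the only step now ready → 8.
7 needed 8, now all done → 7.
3 is the only step now ready → 3.
Next only 5 has its prerequisites met → 5.
4 is the only step now ready → 4.
6 needed 4, now all done → 6.
That leaves 1 as the only ready step → 1.

2 → 8 → 7 → 3 → 5 → 4 → 6 → 1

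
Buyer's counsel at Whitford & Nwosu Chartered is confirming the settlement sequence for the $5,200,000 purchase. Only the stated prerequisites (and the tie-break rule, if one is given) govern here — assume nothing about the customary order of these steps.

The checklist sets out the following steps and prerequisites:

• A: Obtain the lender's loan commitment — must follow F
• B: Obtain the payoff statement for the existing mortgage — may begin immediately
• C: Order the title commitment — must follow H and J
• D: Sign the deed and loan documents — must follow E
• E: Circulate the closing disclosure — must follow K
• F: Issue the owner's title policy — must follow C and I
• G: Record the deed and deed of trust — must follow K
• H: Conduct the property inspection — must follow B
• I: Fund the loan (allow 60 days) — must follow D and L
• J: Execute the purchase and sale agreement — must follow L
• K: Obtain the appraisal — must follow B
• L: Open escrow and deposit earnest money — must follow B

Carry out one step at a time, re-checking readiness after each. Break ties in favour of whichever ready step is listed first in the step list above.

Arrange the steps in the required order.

Only B has no prerequisites, so it is first.
H, K and L are all available; H is listed earlier → H.
Ready: K and L. K is listed earlier → K.
E and G now also ready, so the ready set is {E, G, L}; E is listed earlier → E.
D now also ready, so the ready set is {D, G, L}; D is listed earlier → D.
G and L are both available; G is listed earlier → G.
L is the only step now ready → L.
I and J are both available; I is listed earlier → I.
That leaves J as the only ready step → J.
C needed H and J, now all done → C.
F is the only step now ready → F.
That leaves A as the only ready step → A.

B H K E D G L I J C F A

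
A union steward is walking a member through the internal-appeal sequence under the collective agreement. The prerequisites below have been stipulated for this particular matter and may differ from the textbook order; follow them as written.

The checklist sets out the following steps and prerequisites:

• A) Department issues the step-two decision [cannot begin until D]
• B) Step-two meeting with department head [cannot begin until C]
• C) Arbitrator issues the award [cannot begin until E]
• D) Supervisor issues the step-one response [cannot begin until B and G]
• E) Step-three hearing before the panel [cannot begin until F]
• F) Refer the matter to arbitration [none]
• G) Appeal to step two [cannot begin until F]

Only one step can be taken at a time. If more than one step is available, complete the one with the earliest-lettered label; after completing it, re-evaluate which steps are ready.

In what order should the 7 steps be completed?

F E C B G D A

F has no prerequisites → F first.
Now E and G have their prerequisites met. E has the earlier label, so E next.
C now also ready, so the ready set is {C, G}; C has the earlier label → C.
B now also ready, so the ready set is {B, G}; B has the earlier label → B.
G needed F, now all done → G.
D needed B and G, now all done → D.
That leaves A as the only ready step → A.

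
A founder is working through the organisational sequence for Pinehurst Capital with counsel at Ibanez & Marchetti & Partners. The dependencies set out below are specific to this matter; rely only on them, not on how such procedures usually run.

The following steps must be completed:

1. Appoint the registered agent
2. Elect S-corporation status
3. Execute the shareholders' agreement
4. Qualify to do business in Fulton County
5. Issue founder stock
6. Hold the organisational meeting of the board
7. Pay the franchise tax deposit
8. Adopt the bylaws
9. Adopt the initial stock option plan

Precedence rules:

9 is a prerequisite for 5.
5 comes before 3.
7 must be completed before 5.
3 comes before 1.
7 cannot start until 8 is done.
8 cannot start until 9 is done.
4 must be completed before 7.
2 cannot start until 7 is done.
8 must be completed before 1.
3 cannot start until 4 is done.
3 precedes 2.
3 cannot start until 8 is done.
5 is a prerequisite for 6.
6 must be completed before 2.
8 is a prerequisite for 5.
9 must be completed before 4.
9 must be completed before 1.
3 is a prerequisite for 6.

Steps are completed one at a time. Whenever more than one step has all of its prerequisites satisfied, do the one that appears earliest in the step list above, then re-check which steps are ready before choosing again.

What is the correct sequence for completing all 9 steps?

9 is the only step with nothing outstanding, so it goes first.
Ready: 4 and 8. 4 is listed earlier → 4.
Next only 8 has its prerequisites met → 8.
Next only 7 has its prerequisites met → 7.
5 needed 7, 8 and 9, now all done → 5.
Next only 3 has its prerequisites met → 3.
Now 1 and 6 have their prerequisites met. 1 is listed earlier, so 1 next.
6 is the only step now ready → 6.
2 needed 3, 6 and 7, now all done → 2.

9 → 4 → 8 → 7 → 5 → 3 → 1 → 6 → 2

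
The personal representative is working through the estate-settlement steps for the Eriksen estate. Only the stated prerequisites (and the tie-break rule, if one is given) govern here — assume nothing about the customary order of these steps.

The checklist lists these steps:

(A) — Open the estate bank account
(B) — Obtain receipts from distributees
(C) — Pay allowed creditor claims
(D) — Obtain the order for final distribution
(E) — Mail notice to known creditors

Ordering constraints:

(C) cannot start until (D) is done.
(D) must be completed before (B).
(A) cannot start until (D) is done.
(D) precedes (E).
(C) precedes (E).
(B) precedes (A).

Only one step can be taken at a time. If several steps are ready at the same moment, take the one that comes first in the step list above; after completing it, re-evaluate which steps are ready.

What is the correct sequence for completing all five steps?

(D) has no prerequisites → (D) first.
Now (B) and (C) have their prerequisites met. (B) is listed earlier, so (B) next.
(A) and (C) are both available; (A) is listed earlier → (A).
(C) is the only step now ready → (C).
Next only (E) has its prerequisites met → (E).

(D), (B), (A), (C), (E)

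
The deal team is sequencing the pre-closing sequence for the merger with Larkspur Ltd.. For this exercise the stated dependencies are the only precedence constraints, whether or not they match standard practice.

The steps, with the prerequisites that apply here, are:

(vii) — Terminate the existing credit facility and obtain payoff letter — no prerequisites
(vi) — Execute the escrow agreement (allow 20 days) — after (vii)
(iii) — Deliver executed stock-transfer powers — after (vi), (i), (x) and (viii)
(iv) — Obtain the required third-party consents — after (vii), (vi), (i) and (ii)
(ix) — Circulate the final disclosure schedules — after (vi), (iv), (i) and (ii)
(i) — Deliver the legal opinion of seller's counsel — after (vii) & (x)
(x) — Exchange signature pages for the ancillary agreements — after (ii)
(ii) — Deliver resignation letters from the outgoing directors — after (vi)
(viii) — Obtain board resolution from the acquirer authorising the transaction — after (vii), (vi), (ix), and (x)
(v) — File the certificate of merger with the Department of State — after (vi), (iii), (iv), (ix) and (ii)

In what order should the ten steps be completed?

(vii) is the only step with nothing outstanding, so it goes first.
That leaves (vi) as the only ready step → (vi).
Next only (ii) has its prerequisites met → (ii).
Next only (x) has its prerequisites met → (x).
(i) needed (vii) and (x), now all done → (i).
(iv) needed (vii), (vi), (i) and (ii), now all done → (iv).
(ix) needed (vi), (iv), (i) and (ii), now all done → (ix).
That leaves (viii) as the only ready step → (viii).
(iii) is the only step now ready → (iii).
(v) is the only step now ready → (v).

(vii) → (vi) → (ii) → (x) → (i) → (iv) → (ix) → (viii) → (iii) → (v)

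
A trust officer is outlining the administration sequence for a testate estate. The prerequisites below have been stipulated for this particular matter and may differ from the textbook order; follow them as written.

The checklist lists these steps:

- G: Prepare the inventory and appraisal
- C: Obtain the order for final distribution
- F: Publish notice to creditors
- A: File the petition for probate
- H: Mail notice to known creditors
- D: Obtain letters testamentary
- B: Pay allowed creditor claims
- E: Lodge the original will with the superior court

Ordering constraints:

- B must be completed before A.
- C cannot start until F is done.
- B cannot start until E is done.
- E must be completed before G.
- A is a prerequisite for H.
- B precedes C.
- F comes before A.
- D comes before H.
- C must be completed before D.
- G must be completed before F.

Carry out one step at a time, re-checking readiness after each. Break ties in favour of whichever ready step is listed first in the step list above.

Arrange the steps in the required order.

E has no prerequisites → E first.
G and B are both available; G is listed earlier → G.
Now F and B have their prerequisites met. F is listed earlier, so F next.
B needed E, now all done → B.
Ready: C and A. C is listed earlier → C.
D now also ready, so the ready set is {A, D}; A is listed earlier → A.
D needed C, now all done → D.
That leaves H as the only ready step → H.

E → G → F → B → C → A → D → H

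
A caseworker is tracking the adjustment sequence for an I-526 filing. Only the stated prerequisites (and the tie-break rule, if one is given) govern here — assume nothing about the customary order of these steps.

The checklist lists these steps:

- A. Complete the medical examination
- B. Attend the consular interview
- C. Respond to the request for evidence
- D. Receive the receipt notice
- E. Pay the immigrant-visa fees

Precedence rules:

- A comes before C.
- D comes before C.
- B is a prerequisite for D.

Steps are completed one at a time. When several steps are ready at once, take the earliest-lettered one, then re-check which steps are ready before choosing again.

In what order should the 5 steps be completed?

A, B, D, C, E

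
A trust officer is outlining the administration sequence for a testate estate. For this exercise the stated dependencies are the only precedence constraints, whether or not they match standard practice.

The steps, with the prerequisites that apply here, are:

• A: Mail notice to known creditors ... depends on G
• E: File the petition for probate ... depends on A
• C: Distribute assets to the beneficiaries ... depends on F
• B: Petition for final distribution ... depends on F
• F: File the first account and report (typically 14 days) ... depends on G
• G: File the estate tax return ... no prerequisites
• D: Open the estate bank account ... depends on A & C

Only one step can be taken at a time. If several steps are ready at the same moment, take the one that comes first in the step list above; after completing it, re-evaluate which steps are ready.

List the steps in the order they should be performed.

G has no prerequisites → G first.
A and F are both available; A is listed earlier → A.
Ready: E and F. E is listed earlier → E.
Next only F has its prerequisites met → F.
C and B are both available; C is listed earlier → C.
D now also ready, so the ready set is {B, D}; B is listed earlier → B.
Next only D has its prerequisites met → D.

G, A, E, F, C, B, D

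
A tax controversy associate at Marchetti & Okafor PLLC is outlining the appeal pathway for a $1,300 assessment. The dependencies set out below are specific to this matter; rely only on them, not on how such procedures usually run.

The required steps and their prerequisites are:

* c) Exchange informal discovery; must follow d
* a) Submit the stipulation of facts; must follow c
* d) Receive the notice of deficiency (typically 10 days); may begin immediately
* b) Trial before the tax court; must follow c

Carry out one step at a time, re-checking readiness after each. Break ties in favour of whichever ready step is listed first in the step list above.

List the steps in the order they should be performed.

d c a b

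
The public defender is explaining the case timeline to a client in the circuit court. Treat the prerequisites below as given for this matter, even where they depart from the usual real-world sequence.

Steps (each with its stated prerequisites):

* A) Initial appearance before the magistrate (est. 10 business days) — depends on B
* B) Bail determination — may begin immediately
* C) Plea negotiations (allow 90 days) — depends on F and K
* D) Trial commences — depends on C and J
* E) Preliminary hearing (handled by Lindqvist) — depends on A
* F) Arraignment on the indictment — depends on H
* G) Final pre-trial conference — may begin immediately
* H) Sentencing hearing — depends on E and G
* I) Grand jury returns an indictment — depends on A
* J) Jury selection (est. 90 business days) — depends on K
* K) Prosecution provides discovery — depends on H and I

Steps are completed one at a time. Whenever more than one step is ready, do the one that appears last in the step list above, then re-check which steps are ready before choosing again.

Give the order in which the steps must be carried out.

G and B have no prerequisites; G is listed later, so G is first.
That leaves B as the only ready step → B.
A needed B, now all done → A.
Ready: I and E. I is listed later → I.
Next only E has its prerequisites met → E.
H needed G and E, now all done → H.
K and F are both available; K is listed later → K.
J now also ready, so the ready set is {J, F}; J is listed later → J.
That leaves F as the only ready step → F.
Next only C has its prerequisites met → C.
That leaves D as the only ready step → D.

G → B → A → I → E → H → K → J → F → C → D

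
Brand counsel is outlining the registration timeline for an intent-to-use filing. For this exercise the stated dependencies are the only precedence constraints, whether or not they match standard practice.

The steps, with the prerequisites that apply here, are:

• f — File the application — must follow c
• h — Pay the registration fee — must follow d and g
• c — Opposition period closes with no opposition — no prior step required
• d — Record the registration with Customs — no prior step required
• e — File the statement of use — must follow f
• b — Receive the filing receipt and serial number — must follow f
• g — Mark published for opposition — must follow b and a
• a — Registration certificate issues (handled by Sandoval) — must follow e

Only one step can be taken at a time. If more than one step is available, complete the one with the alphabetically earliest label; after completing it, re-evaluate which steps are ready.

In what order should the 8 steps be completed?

Nothing is required for c and d. c has the earlier label → c first.
f now also ready, so the ready set is {d, f}; d has the earlier label → d.
f needed c, now all done → f.
Now b and e have their prerequisites met. b has the earlier label, so b next.
e is the only step now ready → e.
a needed e, now all done → a.
That leaves g as the only ready step → g.
h needed d and g, now all done → h.

c → d → f → b → e → a → g → h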